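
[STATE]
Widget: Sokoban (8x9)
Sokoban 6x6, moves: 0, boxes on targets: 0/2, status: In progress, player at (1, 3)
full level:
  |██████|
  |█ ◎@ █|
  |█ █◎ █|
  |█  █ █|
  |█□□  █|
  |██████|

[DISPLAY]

██████  
█ ◎@ █  
█ █◎ █  
█  █ █  
█□□  █  
██████  
Moves: 0
        
        


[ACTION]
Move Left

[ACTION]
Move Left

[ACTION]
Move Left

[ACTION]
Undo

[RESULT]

██████  
█ +  █  
█ █◎ █  
█  █ █  
█□□  █  
██████  
Moves: 1
        
        


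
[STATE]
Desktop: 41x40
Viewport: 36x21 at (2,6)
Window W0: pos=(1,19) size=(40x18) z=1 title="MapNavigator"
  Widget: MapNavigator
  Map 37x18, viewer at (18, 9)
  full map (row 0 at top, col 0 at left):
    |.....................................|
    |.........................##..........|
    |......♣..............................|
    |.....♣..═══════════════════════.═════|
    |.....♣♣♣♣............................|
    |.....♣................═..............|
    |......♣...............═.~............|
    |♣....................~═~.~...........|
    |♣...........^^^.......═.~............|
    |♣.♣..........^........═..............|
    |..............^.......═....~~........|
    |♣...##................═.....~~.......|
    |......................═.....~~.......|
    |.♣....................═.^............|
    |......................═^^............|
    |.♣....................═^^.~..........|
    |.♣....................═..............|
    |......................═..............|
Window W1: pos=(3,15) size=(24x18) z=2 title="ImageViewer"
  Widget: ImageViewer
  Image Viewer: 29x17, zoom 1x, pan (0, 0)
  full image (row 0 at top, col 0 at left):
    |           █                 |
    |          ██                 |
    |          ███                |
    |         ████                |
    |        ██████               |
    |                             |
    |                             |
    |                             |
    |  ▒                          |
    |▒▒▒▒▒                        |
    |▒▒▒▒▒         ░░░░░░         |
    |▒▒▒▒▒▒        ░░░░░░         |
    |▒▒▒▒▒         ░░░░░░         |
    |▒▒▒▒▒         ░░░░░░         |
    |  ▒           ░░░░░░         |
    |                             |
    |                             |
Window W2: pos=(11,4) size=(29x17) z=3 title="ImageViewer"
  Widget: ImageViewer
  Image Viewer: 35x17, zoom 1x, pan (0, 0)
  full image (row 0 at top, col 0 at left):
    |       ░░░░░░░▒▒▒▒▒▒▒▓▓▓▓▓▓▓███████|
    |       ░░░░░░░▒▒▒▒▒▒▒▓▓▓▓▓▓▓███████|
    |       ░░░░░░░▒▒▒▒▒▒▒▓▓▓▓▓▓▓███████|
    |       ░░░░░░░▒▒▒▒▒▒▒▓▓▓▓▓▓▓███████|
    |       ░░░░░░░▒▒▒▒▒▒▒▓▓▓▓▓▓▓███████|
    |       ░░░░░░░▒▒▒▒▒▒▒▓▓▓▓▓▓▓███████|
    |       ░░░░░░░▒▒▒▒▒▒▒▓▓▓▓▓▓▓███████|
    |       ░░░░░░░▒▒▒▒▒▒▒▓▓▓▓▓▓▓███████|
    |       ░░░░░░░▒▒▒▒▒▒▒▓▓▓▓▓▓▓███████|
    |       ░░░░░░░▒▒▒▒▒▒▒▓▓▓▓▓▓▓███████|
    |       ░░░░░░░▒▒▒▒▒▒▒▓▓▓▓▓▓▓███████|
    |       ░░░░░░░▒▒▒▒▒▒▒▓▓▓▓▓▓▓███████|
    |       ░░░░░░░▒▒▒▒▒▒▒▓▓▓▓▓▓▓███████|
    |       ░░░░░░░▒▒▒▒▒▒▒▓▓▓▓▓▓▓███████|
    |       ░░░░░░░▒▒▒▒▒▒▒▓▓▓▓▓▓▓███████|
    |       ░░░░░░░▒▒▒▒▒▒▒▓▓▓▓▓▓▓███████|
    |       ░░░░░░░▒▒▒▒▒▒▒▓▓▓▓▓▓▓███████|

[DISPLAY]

         ┠──────────────────────────
         ┃       ░░░░░░░▒▒▒▒▒▒▒▓▓▓▓▓
         ┃       ░░░░░░░▒▒▒▒▒▒▒▓▓▓▓▓
         ┃       ░░░░░░░▒▒▒▒▒▒▒▓▓▓▓▓
         ┃       ░░░░░░░▒▒▒▒▒▒▒▓▓▓▓▓
         ┃       ░░░░░░░▒▒▒▒▒▒▒▓▓▓▓▓
         ┃       ░░░░░░░▒▒▒▒▒▒▒▓▓▓▓▓
         ┃       ░░░░░░░▒▒▒▒▒▒▒▓▓▓▓▓
         ┃       ░░░░░░░▒▒▒▒▒▒▒▓▓▓▓▓
 ┏━━━━━━━┃       ░░░░░░░▒▒▒▒▒▒▒▓▓▓▓▓
 ┃ ImageV┃       ░░░░░░░▒▒▒▒▒▒▒▓▓▓▓▓
 ┠───────┃       ░░░░░░░▒▒▒▒▒▒▒▓▓▓▓▓
 ┃       ┃       ░░░░░░░▒▒▒▒▒▒▒▓▓▓▓▓
━┃       ┃       ░░░░░░░▒▒▒▒▒▒▒▓▓▓▓▓
 ┃       ┗━━━━━━━━━━━━━━━━━━━━━━━━━━
─┃         ████         ┃───────────
 ┃        ██████        ┃...........
 ┃                      ┃═══════.═══
 ┃                      ┃...........
 ┃                      ┃...........
 ┃  ▒                   ┃~..........


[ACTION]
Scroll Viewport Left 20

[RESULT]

           ┠────────────────────────
           ┃       ░░░░░░░▒▒▒▒▒▒▒▓▓▓
           ┃       ░░░░░░░▒▒▒▒▒▒▒▓▓▓
           ┃       ░░░░░░░▒▒▒▒▒▒▒▓▓▓
           ┃       ░░░░░░░▒▒▒▒▒▒▒▓▓▓
           ┃       ░░░░░░░▒▒▒▒▒▒▒▓▓▓
           ┃       ░░░░░░░▒▒▒▒▒▒▒▓▓▓
           ┃       ░░░░░░░▒▒▒▒▒▒▒▓▓▓
           ┃       ░░░░░░░▒▒▒▒▒▒▒▓▓▓
   ┏━━━━━━━┃       ░░░░░░░▒▒▒▒▒▒▒▓▓▓
   ┃ ImageV┃       ░░░░░░░▒▒▒▒▒▒▒▓▓▓
   ┠───────┃       ░░░░░░░▒▒▒▒▒▒▒▓▓▓
   ┃       ┃       ░░░░░░░▒▒▒▒▒▒▒▓▓▓
 ┏━┃       ┃       ░░░░░░░▒▒▒▒▒▒▒▓▓▓
 ┃ ┃       ┗━━━━━━━━━━━━━━━━━━━━━━━━
 ┠─┃         ████         ┃─────────
 ┃ ┃        ██████        ┃.........
 ┃ ┃                      ┃═══════.═
 ┃ ┃                      ┃.........
 ┃ ┃                      ┃.........
 ┃ ┃  ▒                   ┃~........


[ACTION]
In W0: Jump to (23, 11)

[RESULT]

           ┠────────────────────────
           ┃       ░░░░░░░▒▒▒▒▒▒▒▓▓▓
           ┃       ░░░░░░░▒▒▒▒▒▒▒▓▓▓
           ┃       ░░░░░░░▒▒▒▒▒▒▒▓▓▓
           ┃       ░░░░░░░▒▒▒▒▒▒▒▓▓▓
           ┃       ░░░░░░░▒▒▒▒▒▒▒▓▓▓
           ┃       ░░░░░░░▒▒▒▒▒▒▒▓▓▓
           ┃       ░░░░░░░▒▒▒▒▒▒▒▓▓▓
           ┃       ░░░░░░░▒▒▒▒▒▒▒▓▓▓
   ┏━━━━━━━┃       ░░░░░░░▒▒▒▒▒▒▒▓▓▓
   ┃ ImageV┃       ░░░░░░░▒▒▒▒▒▒▒▓▓▓
   ┠───────┃       ░░░░░░░▒▒▒▒▒▒▒▓▓▓
   ┃       ┃       ░░░░░░░▒▒▒▒▒▒▒▓▓▓
 ┏━┃       ┃       ░░░░░░░▒▒▒▒▒▒▒▓▓▓
 ┃ ┃       ┗━━━━━━━━━━━━━━━━━━━━━━━━
 ┠─┃         ████         ┃─────────
 ┃.┃        ██████        ┃........ 
 ┃.┃                      ┃........ 
 ┃.┃                      ┃........ 
 ┃.┃                      ┃........ 
 ┃.┃  ▒                   ┃........ 


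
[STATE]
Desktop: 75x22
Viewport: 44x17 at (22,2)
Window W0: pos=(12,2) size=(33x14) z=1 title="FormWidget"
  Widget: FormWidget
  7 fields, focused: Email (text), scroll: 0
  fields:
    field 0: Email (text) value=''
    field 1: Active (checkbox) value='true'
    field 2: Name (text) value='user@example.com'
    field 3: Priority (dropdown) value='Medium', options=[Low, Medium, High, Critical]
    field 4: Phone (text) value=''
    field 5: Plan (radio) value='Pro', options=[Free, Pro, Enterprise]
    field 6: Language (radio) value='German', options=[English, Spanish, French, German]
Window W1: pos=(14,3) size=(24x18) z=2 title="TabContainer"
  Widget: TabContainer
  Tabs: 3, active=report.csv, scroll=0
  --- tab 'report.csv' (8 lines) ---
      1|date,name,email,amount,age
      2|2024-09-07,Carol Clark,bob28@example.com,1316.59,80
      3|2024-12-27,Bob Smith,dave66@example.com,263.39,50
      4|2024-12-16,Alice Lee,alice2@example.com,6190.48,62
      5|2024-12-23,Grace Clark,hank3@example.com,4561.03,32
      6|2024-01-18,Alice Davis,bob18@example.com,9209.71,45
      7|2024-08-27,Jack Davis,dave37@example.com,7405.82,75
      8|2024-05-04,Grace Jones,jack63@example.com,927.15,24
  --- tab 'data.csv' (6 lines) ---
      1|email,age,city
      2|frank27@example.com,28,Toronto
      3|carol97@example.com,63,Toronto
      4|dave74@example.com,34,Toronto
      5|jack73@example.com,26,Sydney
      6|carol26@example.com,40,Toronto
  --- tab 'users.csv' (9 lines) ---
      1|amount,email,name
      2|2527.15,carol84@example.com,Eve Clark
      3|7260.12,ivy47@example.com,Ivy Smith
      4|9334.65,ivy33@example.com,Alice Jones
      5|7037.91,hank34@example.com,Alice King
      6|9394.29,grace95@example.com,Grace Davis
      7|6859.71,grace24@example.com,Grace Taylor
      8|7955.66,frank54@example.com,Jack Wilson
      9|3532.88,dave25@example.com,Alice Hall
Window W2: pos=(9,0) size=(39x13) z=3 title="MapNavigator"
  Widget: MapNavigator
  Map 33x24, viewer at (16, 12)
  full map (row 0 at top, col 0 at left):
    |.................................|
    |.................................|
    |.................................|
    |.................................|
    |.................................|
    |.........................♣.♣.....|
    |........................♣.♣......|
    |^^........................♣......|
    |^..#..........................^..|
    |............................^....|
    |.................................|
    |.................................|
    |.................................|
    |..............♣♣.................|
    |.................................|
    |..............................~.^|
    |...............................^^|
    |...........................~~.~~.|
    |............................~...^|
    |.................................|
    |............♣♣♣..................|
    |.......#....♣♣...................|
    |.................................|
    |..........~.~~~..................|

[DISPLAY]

─────────────────────────┨                  
....................^..  ┃                  
..................^....  ┃                  
.......................  ┃                  
.......................  ┃                  
......@................  ┃                  
....♣♣.................  ┃                  
.......................  ┃                  
....................~.^  ┃                  
.....................^^  ┃                  
━━━━━━━━━━━━━━━━━━━━━━━━━┛                  
-18,Alice Davis┃      ┃                     
-27,Jack Davis,┃      ┃                     
-04,Grace Jones┃━━━━━━┛                     
               ┃                            
               ┃                            
               ┃                            


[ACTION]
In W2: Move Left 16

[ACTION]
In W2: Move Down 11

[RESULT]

─────────────────────────┨                  
      ...................┃                  
      ............♣♣♣....┃                  
      .......#....♣♣.....┃                  
      ...................┃                  
      @.........~.~~~....┃                  
                         ┃                  
                         ┃                  
                         ┃                  
                         ┃                  
━━━━━━━━━━━━━━━━━━━━━━━━━┛                  
-18,Alice Davis┃      ┃                     
-27,Jack Davis,┃      ┃                     
-04,Grace Jones┃━━━━━━┛                     
               ┃                            
               ┃                            
               ┃                            


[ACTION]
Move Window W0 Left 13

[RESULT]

─────────────────────────┨                  
      ...................┃                  
      ............♣♣♣....┃                  
      .......#....♣♣.....┃                  
      ...................┃                  
      @.........~.~~~....┃                  
                         ┃                  
                         ┃                  
                         ┃                  
                         ┃                  
━━━━━━━━━━━━━━━━━━━━━━━━━┛                  
-18,Alice Davis┃                            
-27,Jack Davis,┃                            
-04,Grace Jones┃                            
               ┃                            
               ┃                            
               ┃                            


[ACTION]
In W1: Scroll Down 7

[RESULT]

─────────────────────────┨                  
      ...................┃                  
      ............♣♣♣....┃                  
      .......#....♣♣.....┃                  
      ...................┃                  
      @.........~.~~~....┃                  
                         ┃                  
                         ┃                  
                         ┃                  
                         ┃                  
━━━━━━━━━━━━━━━━━━━━━━━━━┛                  
               ┃                            
               ┃                            
               ┃                            
               ┃                            
               ┃                            
               ┃                            


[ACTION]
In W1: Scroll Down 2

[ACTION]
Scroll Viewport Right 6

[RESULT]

───────────────────┨                        
...................┃                        
............♣♣♣....┃                        
.......#....♣♣.....┃                        
...................┃                        
@.........~.~~~....┃                        
                   ┃                        
                   ┃                        
                   ┃                        
                   ┃                        
━━━━━━━━━━━━━━━━━━━┛                        
         ┃                                  
         ┃                                  
         ┃                                  
         ┃                                  
         ┃                                  
         ┃                                  


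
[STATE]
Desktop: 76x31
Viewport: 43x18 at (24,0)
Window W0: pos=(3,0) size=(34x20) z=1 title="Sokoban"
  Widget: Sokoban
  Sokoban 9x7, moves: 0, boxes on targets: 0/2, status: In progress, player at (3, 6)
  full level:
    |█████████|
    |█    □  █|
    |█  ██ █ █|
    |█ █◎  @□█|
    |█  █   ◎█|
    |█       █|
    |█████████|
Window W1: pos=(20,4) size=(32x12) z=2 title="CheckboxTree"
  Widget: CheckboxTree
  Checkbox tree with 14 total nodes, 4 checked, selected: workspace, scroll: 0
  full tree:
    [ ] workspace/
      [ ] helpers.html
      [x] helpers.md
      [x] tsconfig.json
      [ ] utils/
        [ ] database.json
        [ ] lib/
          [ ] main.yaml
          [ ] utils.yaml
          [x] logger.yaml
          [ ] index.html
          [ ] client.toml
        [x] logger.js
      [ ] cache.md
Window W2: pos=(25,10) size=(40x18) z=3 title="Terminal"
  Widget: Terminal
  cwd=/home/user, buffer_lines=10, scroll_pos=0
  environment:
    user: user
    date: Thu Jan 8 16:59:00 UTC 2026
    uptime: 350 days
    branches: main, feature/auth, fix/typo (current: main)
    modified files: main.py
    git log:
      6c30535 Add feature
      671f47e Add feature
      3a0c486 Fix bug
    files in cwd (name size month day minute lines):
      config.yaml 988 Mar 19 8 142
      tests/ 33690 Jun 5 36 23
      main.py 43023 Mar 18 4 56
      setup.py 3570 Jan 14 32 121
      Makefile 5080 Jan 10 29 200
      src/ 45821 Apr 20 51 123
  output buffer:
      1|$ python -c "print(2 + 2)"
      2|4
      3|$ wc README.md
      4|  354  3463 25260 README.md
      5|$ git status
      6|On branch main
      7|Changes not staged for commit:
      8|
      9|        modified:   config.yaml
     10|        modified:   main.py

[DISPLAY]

━━━━━━━━━━━━┓                              
            ┃                              
────────────┨                              
            ┃                              
━━━━━━━━━━━━━━━━━━━━━━━━━━━┓               
eckboxTree                 ┃               
───────────────────────────┨               
] workspace/               ┃               
[ ] helpers.html           ┃               
[x] helpers.md             ┃               
[┏━━━━━━━━━━━━━━━━━━━━━━━━━━━━━━━━━━━━━━┓  
[┃ Terminal                             ┃  
 ┠──────────────────────────────────────┨  
 ┃$ python -c "print(2 + 2)"            ┃  
 ┃4                                     ┃  
━┃$ wc README.md                        ┃  
 ┃  354  3463 25260 README.md           ┃  
 ┃$ git status                          ┃  


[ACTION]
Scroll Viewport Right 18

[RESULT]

━━━┓                                       
   ┃                                       
───┨                                       
   ┃                                       
━━━━━━━━━━━━━━━━━━┓                        
e                 ┃                        
──────────────────┨                        
ce/               ┃                        
rs.html           ┃                        
rs.md             ┃                        
━━━━━━━━━━━━━━━━━━━━━━━━━━━━━━━┓           
al                             ┃           
───────────────────────────────┨           
n -c "print(2 + 2)"            ┃           
                               ┃           
ADME.md                        ┃           
3463 25260 README.md           ┃           
tatus                          ┃           


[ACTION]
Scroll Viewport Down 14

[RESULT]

n -c "print(2 + 2)"            ┃           
                               ┃           
ADME.md                        ┃           
3463 25260 README.md           ┃           
tatus                          ┃           
ch main                        ┃           
 not staged for commit:        ┃           
                               ┃           
 modified:   config.yaml       ┃           
 modified:   main.py           ┃           
                               ┃           
                               ┃           
                               ┃           
                               ┃           
━━━━━━━━━━━━━━━━━━━━━━━━━━━━━━━┛           
                                           
                                           
                                           


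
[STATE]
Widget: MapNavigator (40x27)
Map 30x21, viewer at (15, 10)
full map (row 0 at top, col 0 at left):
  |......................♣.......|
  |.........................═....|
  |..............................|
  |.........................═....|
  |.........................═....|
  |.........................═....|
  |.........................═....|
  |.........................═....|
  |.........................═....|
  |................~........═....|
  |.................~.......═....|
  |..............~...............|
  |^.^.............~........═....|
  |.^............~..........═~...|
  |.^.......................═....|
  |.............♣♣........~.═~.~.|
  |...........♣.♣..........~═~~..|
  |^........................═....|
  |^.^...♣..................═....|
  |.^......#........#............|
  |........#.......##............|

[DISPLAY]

                                        
                                        
                                        
     ......................♣.......     
     .........................═....     
     ..............................     
     .........................═....     
     .........................═....     
     .........................═....     
     .........................═....     
     .........................═....     
     .........................═....     
     ................~........═....     
     ...............@.~.......═....     
     ..............~...............     
     ^.^.............~........═....     
     .^............~..........═~...     
     .^.......................═....     
     .............♣♣........~.═~.~.     
     ...........♣.♣..........~═~~..     
     ^........................═....     
     ^.^...♣..................═....     
     .^......#........#............     
     ........#.......##............     
                                        
                                        
                                        


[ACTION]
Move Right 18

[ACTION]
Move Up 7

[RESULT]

                                        
                                        
                                        
                                        
                                        
                                        
                                        
                                        
                                        
                                        
.............♣.......                   
................═....                   
.....................                   
................═...@                   
................═....                   
................═....                   
................═....                   
................═....                   
................═....                   
.......~........═....                   
........~.......═....                   
.....~...............                   
.......~........═....                   
.....~..........═~...                   
................═....                   
....♣♣........~.═~.~.                   
..♣.♣..........~═~~..                   


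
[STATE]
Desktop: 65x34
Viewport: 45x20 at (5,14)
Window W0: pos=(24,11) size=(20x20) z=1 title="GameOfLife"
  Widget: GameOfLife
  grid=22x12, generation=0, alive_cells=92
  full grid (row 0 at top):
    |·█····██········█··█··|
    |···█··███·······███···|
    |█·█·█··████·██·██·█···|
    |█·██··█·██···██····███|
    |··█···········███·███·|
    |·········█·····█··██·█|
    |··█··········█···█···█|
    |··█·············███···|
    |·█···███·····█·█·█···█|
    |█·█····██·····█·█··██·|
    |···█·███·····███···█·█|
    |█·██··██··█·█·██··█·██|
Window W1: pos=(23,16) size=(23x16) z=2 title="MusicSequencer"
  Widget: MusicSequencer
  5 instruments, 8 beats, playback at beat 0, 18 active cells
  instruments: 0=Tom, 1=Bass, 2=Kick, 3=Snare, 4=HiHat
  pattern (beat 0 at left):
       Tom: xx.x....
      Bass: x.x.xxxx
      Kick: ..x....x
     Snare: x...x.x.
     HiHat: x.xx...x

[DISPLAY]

                   ┃Gen: 0            ┃      
                   ┃····██········█··█┃      
                  ┏━━━━━━━━━━━━━━━━━━━━━┓    
                  ┃ MusicSequencer      ┃    
                  ┠─────────────────────┨    
                  ┃      ▼1234567       ┃    
                  ┃   Tom██·█····       ┃    
                  ┃  Bass█·█·████       ┃    
                  ┃  Kick··█····█       ┃    
                  ┃ Snare█···█·█·       ┃    
                  ┃ HiHat█·██···█       ┃    
                  ┃                     ┃    
                  ┃                     ┃    
                  ┃                     ┃    
                  ┃                     ┃    
                  ┃                     ┃    
                  ┃                     ┃    
                  ┗━━━━━━━━━━━━━━━━━━━━━┛    
                                             
                                             


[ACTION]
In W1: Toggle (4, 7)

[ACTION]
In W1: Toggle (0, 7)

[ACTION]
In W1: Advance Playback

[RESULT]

                   ┃Gen: 0            ┃      
                   ┃····██········█··█┃      
                  ┏━━━━━━━━━━━━━━━━━━━━━┓    
                  ┃ MusicSequencer      ┃    
                  ┠─────────────────────┨    
                  ┃      0▼234567       ┃    
                  ┃   Tom██·█···█       ┃    
                  ┃  Bass█·█·████       ┃    
                  ┃  Kick··█····█       ┃    
                  ┃ Snare█···█·█·       ┃    
                  ┃ HiHat█·██····       ┃    
                  ┃                     ┃    
                  ┃                     ┃    
                  ┃                     ┃    
                  ┃                     ┃    
                  ┃                     ┃    
                  ┃                     ┃    
                  ┗━━━━━━━━━━━━━━━━━━━━━┛    
                                             
                                             


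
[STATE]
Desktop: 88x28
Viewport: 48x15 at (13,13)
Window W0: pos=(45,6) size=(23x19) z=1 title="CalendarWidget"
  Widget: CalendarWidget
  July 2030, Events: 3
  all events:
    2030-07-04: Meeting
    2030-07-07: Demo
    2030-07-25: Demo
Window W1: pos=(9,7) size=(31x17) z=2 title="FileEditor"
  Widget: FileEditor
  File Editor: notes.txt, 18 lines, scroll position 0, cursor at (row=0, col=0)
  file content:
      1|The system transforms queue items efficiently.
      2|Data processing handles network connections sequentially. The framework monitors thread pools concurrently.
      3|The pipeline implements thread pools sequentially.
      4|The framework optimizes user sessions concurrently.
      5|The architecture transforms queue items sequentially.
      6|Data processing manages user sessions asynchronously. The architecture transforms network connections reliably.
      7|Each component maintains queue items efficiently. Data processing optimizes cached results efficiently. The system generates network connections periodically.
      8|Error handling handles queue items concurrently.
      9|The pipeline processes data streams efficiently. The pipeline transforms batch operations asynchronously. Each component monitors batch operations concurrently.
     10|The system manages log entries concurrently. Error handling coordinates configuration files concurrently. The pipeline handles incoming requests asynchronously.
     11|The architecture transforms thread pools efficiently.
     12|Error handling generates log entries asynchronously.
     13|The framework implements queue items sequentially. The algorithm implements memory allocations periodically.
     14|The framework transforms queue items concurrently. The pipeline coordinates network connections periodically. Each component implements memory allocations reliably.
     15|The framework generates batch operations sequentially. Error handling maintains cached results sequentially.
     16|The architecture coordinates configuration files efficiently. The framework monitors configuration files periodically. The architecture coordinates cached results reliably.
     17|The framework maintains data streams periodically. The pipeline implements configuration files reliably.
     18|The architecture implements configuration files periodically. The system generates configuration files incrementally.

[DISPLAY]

 framework optimizes user░┃     ┃15 16 17 18 19 
 architecture transforms ░┃     ┃22 23 24 25* 26
a processing manages user░┃     ┃29 30 31       
h component maintains que░┃     ┃               
or handling handles queue░┃     ┃               
 pipeline processes data ░┃     ┃               
 system manages log entri░┃     ┃               
 architecture transforms ░┃     ┃               
or handling generates log░┃     ┃               
 framework implements que▼┃     ┃               
━━━━━━━━━━━━━━━━━━━━━━━━━━┛     ┃               
                                ┗━━━━━━━━━━━━━━━
                                                
                                                
                                                


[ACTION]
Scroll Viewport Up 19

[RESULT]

                                                
                                                
                                                
                                                
                                                
                                                
                                ┏━━━━━━━━━━━━━━━
━━━━━━━━━━━━━━━━━━━━━━━━━━┓     ┃ CalendarWidget
leEditor                  ┃     ┠───────────────
──────────────────────────┨     ┃      July 2030
 system transforms queue ▲┃     ┃Mo Tu We Th Fr 
a processing handles netw█┃     ┃ 1  2  3  4*  5
 pipeline implements thre░┃     ┃ 8  9 10 11 12 
 framework optimizes user░┃     ┃15 16 17 18 19 
 architecture transforms ░┃     ┃22 23 24 25* 26


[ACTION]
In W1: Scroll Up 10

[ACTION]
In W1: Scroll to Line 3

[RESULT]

                                                
                                                
                                                
                                                
                                                
                                                
                                ┏━━━━━━━━━━━━━━━
━━━━━━━━━━━━━━━━━━━━━━━━━━┓     ┃ CalendarWidget
leEditor                  ┃     ┠───────────────
──────────────────────────┨     ┃      July 2030
 pipeline implements thre▲┃     ┃Mo Tu We Th Fr 
 framework optimizes user░┃     ┃ 1  2  3  4*  5
 architecture transforms ░┃     ┃ 8  9 10 11 12 
a processing manages user░┃     ┃15 16 17 18 19 
h component maintains que░┃     ┃22 23 24 25* 26


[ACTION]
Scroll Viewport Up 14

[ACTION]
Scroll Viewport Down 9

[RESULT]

──────────────────────────┨     ┃      July 2030
 pipeline implements thre▲┃     ┃Mo Tu We Th Fr 
 framework optimizes user░┃     ┃ 1  2  3  4*  5
 architecture transforms ░┃     ┃ 8  9 10 11 12 
a processing manages user░┃     ┃15 16 17 18 19 
h component maintains que░┃     ┃22 23 24 25* 26
or handling handles queue█┃     ┃29 30 31       
 pipeline processes data ░┃     ┃               
 system manages log entri░┃     ┃               
 architecture transforms ░┃     ┃               
or handling generates log░┃     ┃               
 framework implements que░┃     ┃               
 framework transforms que░┃     ┃               
 framework generates batc▼┃     ┃               
━━━━━━━━━━━━━━━━━━━━━━━━━━┛     ┃               


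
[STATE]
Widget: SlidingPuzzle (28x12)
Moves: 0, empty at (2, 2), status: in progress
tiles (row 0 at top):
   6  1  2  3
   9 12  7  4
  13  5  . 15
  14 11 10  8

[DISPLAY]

┌────┬────┬────┬────┐       
│  6 │  1 │  2 │  3 │       
├────┼────┼────┼────┤       
│  9 │ 12 │  7 │  4 │       
├────┼────┼────┼────┤       
│ 13 │  5 │    │ 15 │       
├────┼────┼────┼────┤       
│ 14 │ 11 │ 10 │  8 │       
└────┴────┴────┴────┘       
Moves: 0                    
                            
                            


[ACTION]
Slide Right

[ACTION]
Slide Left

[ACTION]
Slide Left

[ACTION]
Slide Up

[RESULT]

┌────┬────┬────┬────┐       
│  6 │  1 │  2 │  3 │       
├────┼────┼────┼────┤       
│  9 │ 12 │  7 │  4 │       
├────┼────┼────┼────┤       
│ 13 │  5 │ 15 │  8 │       
├────┼────┼────┼────┤       
│ 14 │ 11 │ 10 │    │       
└────┴────┴────┴────┘       
Moves: 4                    
                            
                            


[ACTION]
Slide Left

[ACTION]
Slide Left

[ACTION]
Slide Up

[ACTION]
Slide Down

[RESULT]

┌────┬────┬────┬────┐       
│  6 │  1 │  2 │  3 │       
├────┼────┼────┼────┤       
│  9 │ 12 │  7 │  4 │       
├────┼────┼────┼────┤       
│ 13 │  5 │ 15 │    │       
├────┼────┼────┼────┤       
│ 14 │ 11 │ 10 │  8 │       
└────┴────┴────┴────┘       
Moves: 5                    
                            
                            


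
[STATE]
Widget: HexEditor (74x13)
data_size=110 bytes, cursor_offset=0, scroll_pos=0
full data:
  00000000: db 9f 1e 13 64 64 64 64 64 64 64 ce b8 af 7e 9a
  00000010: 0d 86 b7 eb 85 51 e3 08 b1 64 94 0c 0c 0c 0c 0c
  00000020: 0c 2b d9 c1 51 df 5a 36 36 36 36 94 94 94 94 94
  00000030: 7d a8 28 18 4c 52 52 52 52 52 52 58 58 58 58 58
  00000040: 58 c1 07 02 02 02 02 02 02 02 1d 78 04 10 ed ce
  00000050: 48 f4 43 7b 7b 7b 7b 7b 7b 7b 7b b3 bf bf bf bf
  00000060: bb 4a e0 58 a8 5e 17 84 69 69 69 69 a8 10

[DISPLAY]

00000000  DB 9f 1e 13 64 64 64 64  64 64 64 ce b8 af 7e 9a  |....ddddddd..
00000010  0d 86 b7 eb 85 51 e3 08  b1 64 94 0c 0c 0c 0c 0c  |.....Q...d...
00000020  0c 2b d9 c1 51 df 5a 36  36 36 36 94 94 94 94 94  |.+..Q.Z6666..
00000030  7d a8 28 18 4c 52 52 52  52 52 52 58 58 58 58 58  |}.(.LRRRRRRXX
00000040  58 c1 07 02 02 02 02 02  02 02 1d 78 04 10 ed ce  |X..........x.
00000050  48 f4 43 7b 7b 7b 7b 7b  7b 7b 7b b3 bf bf bf bf  |H.C{{{{{{{{..
00000060  bb 4a e0 58 a8 5e 17 84  69 69 69 69 a8 10        |.J.X.^..iiii.
                                                                          
                                                                          
                                                                          
                                                                          
                                                                          
                                                                          


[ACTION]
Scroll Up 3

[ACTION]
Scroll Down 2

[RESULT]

00000020  0c 2b d9 c1 51 df 5a 36  36 36 36 94 94 94 94 94  |.+..Q.Z6666..
00000030  7d a8 28 18 4c 52 52 52  52 52 52 58 58 58 58 58  |}.(.LRRRRRRXX
00000040  58 c1 07 02 02 02 02 02  02 02 1d 78 04 10 ed ce  |X..........x.
00000050  48 f4 43 7b 7b 7b 7b 7b  7b 7b 7b b3 bf bf bf bf  |H.C{{{{{{{{..
00000060  bb 4a e0 58 a8 5e 17 84  69 69 69 69 a8 10        |.J.X.^..iiii.
                                                                          
                                                                          
                                                                          
                                                                          
                                                                          
                                                                          
                                                                          
                                                                          


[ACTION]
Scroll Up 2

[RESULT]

00000000  DB 9f 1e 13 64 64 64 64  64 64 64 ce b8 af 7e 9a  |....ddddddd..
00000010  0d 86 b7 eb 85 51 e3 08  b1 64 94 0c 0c 0c 0c 0c  |.....Q...d...
00000020  0c 2b d9 c1 51 df 5a 36  36 36 36 94 94 94 94 94  |.+..Q.Z6666..
00000030  7d a8 28 18 4c 52 52 52  52 52 52 58 58 58 58 58  |}.(.LRRRRRRXX
00000040  58 c1 07 02 02 02 02 02  02 02 1d 78 04 10 ed ce  |X..........x.
00000050  48 f4 43 7b 7b 7b 7b 7b  7b 7b 7b b3 bf bf bf bf  |H.C{{{{{{{{..
00000060  bb 4a e0 58 a8 5e 17 84  69 69 69 69 a8 10        |.J.X.^..iiii.
                                                                          
                                                                          
                                                                          
                                                                          
                                                                          
                                                                          
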